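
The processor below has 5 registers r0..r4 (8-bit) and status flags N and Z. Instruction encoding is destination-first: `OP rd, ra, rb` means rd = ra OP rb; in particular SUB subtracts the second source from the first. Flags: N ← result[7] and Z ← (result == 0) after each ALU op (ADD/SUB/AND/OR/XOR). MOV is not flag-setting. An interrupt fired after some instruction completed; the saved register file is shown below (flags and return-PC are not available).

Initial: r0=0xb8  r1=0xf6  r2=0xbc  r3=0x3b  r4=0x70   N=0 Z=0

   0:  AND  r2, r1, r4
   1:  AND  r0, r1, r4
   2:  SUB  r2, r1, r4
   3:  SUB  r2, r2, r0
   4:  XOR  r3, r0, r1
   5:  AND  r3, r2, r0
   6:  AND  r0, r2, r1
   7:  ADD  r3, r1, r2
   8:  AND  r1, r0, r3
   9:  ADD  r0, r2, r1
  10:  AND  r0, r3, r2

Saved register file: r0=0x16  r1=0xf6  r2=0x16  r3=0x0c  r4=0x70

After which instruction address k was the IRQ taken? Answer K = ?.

K = 7

after  0: r0=0xb8 r1=0xf6 r2=0x70 r3=0x3b r4=0x70  N=0 Z=0
after  1: r0=0x70 r1=0xf6 r2=0x70 r3=0x3b r4=0x70  N=0 Z=0
after  2: r0=0x70 r1=0xf6 r2=0x86 r3=0x3b r4=0x70  N=1 Z=0
after  3: r0=0x70 r1=0xf6 r2=0x16 r3=0x3b r4=0x70  N=0 Z=0
after  4: r0=0x70 r1=0xf6 r2=0x16 r3=0x86 r4=0x70  N=1 Z=0
after  5: r0=0x70 r1=0xf6 r2=0x16 r3=0x10 r4=0x70  N=0 Z=0
after  6: r0=0x16 r1=0xf6 r2=0x16 r3=0x10 r4=0x70  N=0 Z=0
after  7: r0=0x16 r1=0xf6 r2=0x16 r3=0x0c r4=0x70  N=0 Z=0
-- IRQ taken; context saved, return-PC = 8 --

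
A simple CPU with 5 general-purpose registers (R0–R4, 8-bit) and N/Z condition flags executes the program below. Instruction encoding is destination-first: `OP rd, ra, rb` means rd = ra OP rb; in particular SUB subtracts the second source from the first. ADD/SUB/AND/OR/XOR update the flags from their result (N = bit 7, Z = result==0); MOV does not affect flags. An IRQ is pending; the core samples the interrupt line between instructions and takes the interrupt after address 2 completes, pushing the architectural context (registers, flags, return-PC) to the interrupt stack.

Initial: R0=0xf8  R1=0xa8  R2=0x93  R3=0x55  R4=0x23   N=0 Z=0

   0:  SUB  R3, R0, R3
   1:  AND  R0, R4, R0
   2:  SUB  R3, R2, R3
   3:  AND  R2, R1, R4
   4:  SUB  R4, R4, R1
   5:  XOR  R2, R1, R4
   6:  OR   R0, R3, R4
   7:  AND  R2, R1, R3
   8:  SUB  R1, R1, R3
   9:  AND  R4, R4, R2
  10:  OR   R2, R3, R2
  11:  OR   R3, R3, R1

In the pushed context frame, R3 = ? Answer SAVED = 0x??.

after  0: R0=0xf8 R1=0xa8 R2=0x93 R3=0xa3 R4=0x23  N=1 Z=0
after  1: R0=0x20 R1=0xa8 R2=0x93 R3=0xa3 R4=0x23  N=0 Z=0
after  2: R0=0x20 R1=0xa8 R2=0x93 R3=0xf0 R4=0x23  N=1 Z=0
-- IRQ taken; context saved, return-PC = 3 --

SAVED = 0xf0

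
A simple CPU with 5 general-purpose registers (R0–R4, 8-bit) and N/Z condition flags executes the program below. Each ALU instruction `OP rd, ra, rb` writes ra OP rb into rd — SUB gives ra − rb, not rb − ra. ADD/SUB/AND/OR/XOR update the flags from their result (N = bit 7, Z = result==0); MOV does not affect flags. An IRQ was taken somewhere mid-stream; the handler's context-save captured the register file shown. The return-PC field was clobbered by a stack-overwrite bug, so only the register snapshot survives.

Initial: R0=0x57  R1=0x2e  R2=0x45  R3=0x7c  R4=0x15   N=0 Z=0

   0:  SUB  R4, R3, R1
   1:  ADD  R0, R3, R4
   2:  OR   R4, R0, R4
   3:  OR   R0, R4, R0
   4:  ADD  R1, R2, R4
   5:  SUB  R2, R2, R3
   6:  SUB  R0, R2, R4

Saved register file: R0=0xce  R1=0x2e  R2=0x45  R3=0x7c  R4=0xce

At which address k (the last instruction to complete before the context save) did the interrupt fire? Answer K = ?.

K = 3

after  0: R0=0x57 R1=0x2e R2=0x45 R3=0x7c R4=0x4e  N=0 Z=0
after  1: R0=0xca R1=0x2e R2=0x45 R3=0x7c R4=0x4e  N=1 Z=0
after  2: R0=0xca R1=0x2e R2=0x45 R3=0x7c R4=0xce  N=1 Z=0
after  3: R0=0xce R1=0x2e R2=0x45 R3=0x7c R4=0xce  N=1 Z=0
-- IRQ taken; context saved, return-PC = 4 --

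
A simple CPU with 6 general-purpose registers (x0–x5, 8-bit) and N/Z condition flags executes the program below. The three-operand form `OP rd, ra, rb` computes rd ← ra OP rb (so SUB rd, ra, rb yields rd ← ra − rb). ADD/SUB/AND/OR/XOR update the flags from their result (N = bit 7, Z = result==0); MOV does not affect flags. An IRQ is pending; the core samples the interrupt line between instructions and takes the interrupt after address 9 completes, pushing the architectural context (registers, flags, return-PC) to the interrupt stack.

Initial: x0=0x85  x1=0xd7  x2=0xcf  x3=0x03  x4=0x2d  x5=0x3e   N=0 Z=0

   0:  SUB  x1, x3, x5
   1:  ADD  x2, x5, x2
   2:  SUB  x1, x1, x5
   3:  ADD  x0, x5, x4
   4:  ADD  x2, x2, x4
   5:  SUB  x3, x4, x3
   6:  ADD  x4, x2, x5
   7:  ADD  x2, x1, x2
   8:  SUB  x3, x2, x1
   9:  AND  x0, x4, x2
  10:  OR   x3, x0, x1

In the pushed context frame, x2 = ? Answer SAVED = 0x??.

SAVED = 0xc1

after  0: x0=0x85 x1=0xc5 x2=0xcf x3=0x03 x4=0x2d x5=0x3e  N=1 Z=0
after  1: x0=0x85 x1=0xc5 x2=0x0d x3=0x03 x4=0x2d x5=0x3e  N=0 Z=0
after  2: x0=0x85 x1=0x87 x2=0x0d x3=0x03 x4=0x2d x5=0x3e  N=1 Z=0
after  3: x0=0x6b x1=0x87 x2=0x0d x3=0x03 x4=0x2d x5=0x3e  N=0 Z=0
after  4: x0=0x6b x1=0x87 x2=0x3a x3=0x03 x4=0x2d x5=0x3e  N=0 Z=0
after  5: x0=0x6b x1=0x87 x2=0x3a x3=0x2a x4=0x2d x5=0x3e  N=0 Z=0
after  6: x0=0x6b x1=0x87 x2=0x3a x3=0x2a x4=0x78 x5=0x3e  N=0 Z=0
after  7: x0=0x6b x1=0x87 x2=0xc1 x3=0x2a x4=0x78 x5=0x3e  N=1 Z=0
after  8: x0=0x6b x1=0x87 x2=0xc1 x3=0x3a x4=0x78 x5=0x3e  N=0 Z=0
after  9: x0=0x40 x1=0x87 x2=0xc1 x3=0x3a x4=0x78 x5=0x3e  N=0 Z=0
-- IRQ taken; context saved, return-PC = 10 --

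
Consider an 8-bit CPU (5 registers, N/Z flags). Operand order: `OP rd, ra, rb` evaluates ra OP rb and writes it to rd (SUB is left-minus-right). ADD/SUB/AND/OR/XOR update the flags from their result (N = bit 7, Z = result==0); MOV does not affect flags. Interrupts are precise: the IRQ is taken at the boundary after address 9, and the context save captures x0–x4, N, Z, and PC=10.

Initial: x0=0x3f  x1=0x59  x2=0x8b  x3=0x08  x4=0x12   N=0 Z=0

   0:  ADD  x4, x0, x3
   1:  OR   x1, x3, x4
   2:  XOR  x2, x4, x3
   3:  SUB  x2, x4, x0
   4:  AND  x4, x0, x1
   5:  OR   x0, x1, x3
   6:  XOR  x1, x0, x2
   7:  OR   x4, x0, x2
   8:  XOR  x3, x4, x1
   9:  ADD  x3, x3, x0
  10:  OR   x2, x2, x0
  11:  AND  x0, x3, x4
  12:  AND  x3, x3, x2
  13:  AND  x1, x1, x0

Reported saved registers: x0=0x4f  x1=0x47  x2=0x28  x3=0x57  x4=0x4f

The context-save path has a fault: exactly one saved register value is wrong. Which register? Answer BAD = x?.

BAD = x2

after  0: x0=0x3f x1=0x59 x2=0x8b x3=0x08 x4=0x47  N=0 Z=0
after  1: x0=0x3f x1=0x4f x2=0x8b x3=0x08 x4=0x47  N=0 Z=0
after  2: x0=0x3f x1=0x4f x2=0x4f x3=0x08 x4=0x47  N=0 Z=0
after  3: x0=0x3f x1=0x4f x2=0x08 x3=0x08 x4=0x47  N=0 Z=0
after  4: x0=0x3f x1=0x4f x2=0x08 x3=0x08 x4=0x0f  N=0 Z=0
after  5: x0=0x4f x1=0x4f x2=0x08 x3=0x08 x4=0x0f  N=0 Z=0
after  6: x0=0x4f x1=0x47 x2=0x08 x3=0x08 x4=0x0f  N=0 Z=0
after  7: x0=0x4f x1=0x47 x2=0x08 x3=0x08 x4=0x4f  N=0 Z=0
after  8: x0=0x4f x1=0x47 x2=0x08 x3=0x08 x4=0x4f  N=0 Z=0
after  9: x0=0x4f x1=0x47 x2=0x08 x3=0x57 x4=0x4f  N=0 Z=0
-- IRQ taken; context saved, return-PC = 10 --
mismatch: x2: reported 0x28 vs actual 0x08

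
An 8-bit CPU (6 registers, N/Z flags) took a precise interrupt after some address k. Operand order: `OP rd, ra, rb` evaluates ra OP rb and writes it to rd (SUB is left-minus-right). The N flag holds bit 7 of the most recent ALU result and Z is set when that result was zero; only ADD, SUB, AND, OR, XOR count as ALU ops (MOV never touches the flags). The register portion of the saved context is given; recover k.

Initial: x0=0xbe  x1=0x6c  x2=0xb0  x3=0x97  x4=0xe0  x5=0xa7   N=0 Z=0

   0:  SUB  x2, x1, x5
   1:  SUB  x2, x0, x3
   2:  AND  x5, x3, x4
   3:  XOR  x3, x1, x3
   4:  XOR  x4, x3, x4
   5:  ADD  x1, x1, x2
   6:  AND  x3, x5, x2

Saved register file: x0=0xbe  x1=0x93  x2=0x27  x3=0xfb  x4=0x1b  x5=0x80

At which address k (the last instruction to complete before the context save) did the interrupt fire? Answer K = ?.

after  0: x0=0xbe x1=0x6c x2=0xc5 x3=0x97 x4=0xe0 x5=0xa7  N=1 Z=0
after  1: x0=0xbe x1=0x6c x2=0x27 x3=0x97 x4=0xe0 x5=0xa7  N=0 Z=0
after  2: x0=0xbe x1=0x6c x2=0x27 x3=0x97 x4=0xe0 x5=0x80  N=1 Z=0
after  3: x0=0xbe x1=0x6c x2=0x27 x3=0xfb x4=0xe0 x5=0x80  N=1 Z=0
after  4: x0=0xbe x1=0x6c x2=0x27 x3=0xfb x4=0x1b x5=0x80  N=0 Z=0
after  5: x0=0xbe x1=0x93 x2=0x27 x3=0xfb x4=0x1b x5=0x80  N=1 Z=0
-- IRQ taken; context saved, return-PC = 6 --

K = 5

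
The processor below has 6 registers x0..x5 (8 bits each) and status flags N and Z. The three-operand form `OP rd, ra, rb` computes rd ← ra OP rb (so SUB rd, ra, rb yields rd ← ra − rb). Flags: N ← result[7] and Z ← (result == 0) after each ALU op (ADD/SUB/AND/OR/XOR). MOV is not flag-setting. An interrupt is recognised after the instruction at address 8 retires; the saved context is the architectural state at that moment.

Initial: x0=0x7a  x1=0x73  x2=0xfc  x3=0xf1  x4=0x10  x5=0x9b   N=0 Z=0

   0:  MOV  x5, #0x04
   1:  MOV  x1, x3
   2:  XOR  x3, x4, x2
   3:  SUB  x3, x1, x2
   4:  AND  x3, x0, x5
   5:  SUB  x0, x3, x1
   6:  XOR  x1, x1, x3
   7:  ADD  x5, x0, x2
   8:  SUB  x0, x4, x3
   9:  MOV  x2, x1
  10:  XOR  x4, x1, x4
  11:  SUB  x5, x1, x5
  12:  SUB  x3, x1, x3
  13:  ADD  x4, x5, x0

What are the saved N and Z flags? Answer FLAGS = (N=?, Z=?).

FLAGS = (N=0, Z=0)

after  0: x0=0x7a x1=0x73 x2=0xfc x3=0xf1 x4=0x10 x5=0x04  N=0 Z=0
after  1: x0=0x7a x1=0xf1 x2=0xfc x3=0xf1 x4=0x10 x5=0x04  N=0 Z=0
after  2: x0=0x7a x1=0xf1 x2=0xfc x3=0xec x4=0x10 x5=0x04  N=1 Z=0
after  3: x0=0x7a x1=0xf1 x2=0xfc x3=0xf5 x4=0x10 x5=0x04  N=1 Z=0
after  4: x0=0x7a x1=0xf1 x2=0xfc x3=0x00 x4=0x10 x5=0x04  N=0 Z=1
after  5: x0=0x0f x1=0xf1 x2=0xfc x3=0x00 x4=0x10 x5=0x04  N=0 Z=0
after  6: x0=0x0f x1=0xf1 x2=0xfc x3=0x00 x4=0x10 x5=0x04  N=1 Z=0
after  7: x0=0x0f x1=0xf1 x2=0xfc x3=0x00 x4=0x10 x5=0x0b  N=0 Z=0
after  8: x0=0x10 x1=0xf1 x2=0xfc x3=0x00 x4=0x10 x5=0x0b  N=0 Z=0
-- IRQ taken; context saved, return-PC = 9 --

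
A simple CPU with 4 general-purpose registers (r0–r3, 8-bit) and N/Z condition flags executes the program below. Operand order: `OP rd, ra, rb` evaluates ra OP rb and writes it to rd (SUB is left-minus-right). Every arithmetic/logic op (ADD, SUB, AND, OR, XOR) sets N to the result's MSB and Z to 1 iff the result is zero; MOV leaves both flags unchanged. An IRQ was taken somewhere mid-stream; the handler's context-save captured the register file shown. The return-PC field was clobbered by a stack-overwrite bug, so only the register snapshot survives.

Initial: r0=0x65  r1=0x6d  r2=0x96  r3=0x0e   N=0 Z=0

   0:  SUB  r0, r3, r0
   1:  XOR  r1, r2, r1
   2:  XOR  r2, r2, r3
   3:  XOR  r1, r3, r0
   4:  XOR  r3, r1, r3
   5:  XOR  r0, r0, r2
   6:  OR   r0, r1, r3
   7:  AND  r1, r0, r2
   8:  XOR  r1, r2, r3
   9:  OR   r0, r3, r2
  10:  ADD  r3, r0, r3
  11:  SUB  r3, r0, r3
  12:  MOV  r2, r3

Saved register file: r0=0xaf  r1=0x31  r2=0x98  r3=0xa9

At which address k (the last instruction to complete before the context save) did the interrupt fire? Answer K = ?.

after  0: r0=0xa9 r1=0x6d r2=0x96 r3=0x0e  N=1 Z=0
after  1: r0=0xa9 r1=0xfb r2=0x96 r3=0x0e  N=1 Z=0
after  2: r0=0xa9 r1=0xfb r2=0x98 r3=0x0e  N=1 Z=0
after  3: r0=0xa9 r1=0xa7 r2=0x98 r3=0x0e  N=1 Z=0
after  4: r0=0xa9 r1=0xa7 r2=0x98 r3=0xa9  N=1 Z=0
after  5: r0=0x31 r1=0xa7 r2=0x98 r3=0xa9  N=0 Z=0
after  6: r0=0xaf r1=0xa7 r2=0x98 r3=0xa9  N=1 Z=0
after  7: r0=0xaf r1=0x88 r2=0x98 r3=0xa9  N=1 Z=0
after  8: r0=0xaf r1=0x31 r2=0x98 r3=0xa9  N=0 Z=0
-- IRQ taken; context saved, return-PC = 9 --

K = 8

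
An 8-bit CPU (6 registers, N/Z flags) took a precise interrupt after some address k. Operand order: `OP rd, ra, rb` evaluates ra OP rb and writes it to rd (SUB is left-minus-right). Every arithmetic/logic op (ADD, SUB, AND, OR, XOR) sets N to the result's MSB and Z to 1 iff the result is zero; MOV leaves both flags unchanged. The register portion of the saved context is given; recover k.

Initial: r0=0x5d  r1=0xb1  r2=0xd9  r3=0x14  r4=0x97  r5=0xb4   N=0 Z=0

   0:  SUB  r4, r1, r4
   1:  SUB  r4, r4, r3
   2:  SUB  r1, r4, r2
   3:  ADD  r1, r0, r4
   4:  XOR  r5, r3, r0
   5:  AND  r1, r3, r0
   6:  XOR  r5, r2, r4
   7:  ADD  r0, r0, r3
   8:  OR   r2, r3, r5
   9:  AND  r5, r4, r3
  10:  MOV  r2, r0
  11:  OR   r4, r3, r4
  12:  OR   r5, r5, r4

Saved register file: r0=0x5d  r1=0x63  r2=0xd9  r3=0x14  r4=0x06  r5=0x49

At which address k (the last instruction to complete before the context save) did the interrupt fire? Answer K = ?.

after  0: r0=0x5d r1=0xb1 r2=0xd9 r3=0x14 r4=0x1a r5=0xb4  N=0 Z=0
after  1: r0=0x5d r1=0xb1 r2=0xd9 r3=0x14 r4=0x06 r5=0xb4  N=0 Z=0
after  2: r0=0x5d r1=0x2d r2=0xd9 r3=0x14 r4=0x06 r5=0xb4  N=0 Z=0
after  3: r0=0x5d r1=0x63 r2=0xd9 r3=0x14 r4=0x06 r5=0xb4  N=0 Z=0
after  4: r0=0x5d r1=0x63 r2=0xd9 r3=0x14 r4=0x06 r5=0x49  N=0 Z=0
-- IRQ taken; context saved, return-PC = 5 --

K = 4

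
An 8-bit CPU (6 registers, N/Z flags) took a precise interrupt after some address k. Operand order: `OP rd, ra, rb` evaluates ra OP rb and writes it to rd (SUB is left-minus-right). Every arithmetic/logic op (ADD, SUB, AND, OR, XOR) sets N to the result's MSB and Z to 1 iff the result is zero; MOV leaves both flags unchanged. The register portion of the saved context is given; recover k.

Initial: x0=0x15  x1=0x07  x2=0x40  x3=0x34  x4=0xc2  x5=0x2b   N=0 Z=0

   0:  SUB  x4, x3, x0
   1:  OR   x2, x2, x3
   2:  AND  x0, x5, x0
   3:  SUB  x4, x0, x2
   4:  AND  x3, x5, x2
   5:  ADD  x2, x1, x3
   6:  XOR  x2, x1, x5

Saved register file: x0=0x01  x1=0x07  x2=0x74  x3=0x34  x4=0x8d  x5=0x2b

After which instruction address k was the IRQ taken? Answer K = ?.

K = 3

after  0: x0=0x15 x1=0x07 x2=0x40 x3=0x34 x4=0x1f x5=0x2b  N=0 Z=0
after  1: x0=0x15 x1=0x07 x2=0x74 x3=0x34 x4=0x1f x5=0x2b  N=0 Z=0
after  2: x0=0x01 x1=0x07 x2=0x74 x3=0x34 x4=0x1f x5=0x2b  N=0 Z=0
after  3: x0=0x01 x1=0x07 x2=0x74 x3=0x34 x4=0x8d x5=0x2b  N=1 Z=0
-- IRQ taken; context saved, return-PC = 4 --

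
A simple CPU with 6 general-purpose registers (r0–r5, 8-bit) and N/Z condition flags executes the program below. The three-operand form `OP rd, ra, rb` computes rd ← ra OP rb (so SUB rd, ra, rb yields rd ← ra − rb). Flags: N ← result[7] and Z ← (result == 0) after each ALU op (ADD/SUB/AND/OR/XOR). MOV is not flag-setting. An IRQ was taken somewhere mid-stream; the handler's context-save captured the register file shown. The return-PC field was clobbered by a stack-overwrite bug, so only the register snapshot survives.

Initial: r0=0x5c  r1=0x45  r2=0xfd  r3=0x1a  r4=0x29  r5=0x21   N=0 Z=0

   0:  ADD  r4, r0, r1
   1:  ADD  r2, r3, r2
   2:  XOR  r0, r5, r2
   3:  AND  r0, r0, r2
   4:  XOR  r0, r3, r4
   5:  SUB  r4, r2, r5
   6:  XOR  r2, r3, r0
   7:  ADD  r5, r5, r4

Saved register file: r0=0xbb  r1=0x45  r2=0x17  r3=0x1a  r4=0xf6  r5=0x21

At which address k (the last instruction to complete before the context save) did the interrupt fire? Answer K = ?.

after  0: r0=0x5c r1=0x45 r2=0xfd r3=0x1a r4=0xa1 r5=0x21  N=1 Z=0
after  1: r0=0x5c r1=0x45 r2=0x17 r3=0x1a r4=0xa1 r5=0x21  N=0 Z=0
after  2: r0=0x36 r1=0x45 r2=0x17 r3=0x1a r4=0xa1 r5=0x21  N=0 Z=0
after  3: r0=0x16 r1=0x45 r2=0x17 r3=0x1a r4=0xa1 r5=0x21  N=0 Z=0
after  4: r0=0xbb r1=0x45 r2=0x17 r3=0x1a r4=0xa1 r5=0x21  N=1 Z=0
after  5: r0=0xbb r1=0x45 r2=0x17 r3=0x1a r4=0xf6 r5=0x21  N=1 Z=0
-- IRQ taken; context saved, return-PC = 6 --

K = 5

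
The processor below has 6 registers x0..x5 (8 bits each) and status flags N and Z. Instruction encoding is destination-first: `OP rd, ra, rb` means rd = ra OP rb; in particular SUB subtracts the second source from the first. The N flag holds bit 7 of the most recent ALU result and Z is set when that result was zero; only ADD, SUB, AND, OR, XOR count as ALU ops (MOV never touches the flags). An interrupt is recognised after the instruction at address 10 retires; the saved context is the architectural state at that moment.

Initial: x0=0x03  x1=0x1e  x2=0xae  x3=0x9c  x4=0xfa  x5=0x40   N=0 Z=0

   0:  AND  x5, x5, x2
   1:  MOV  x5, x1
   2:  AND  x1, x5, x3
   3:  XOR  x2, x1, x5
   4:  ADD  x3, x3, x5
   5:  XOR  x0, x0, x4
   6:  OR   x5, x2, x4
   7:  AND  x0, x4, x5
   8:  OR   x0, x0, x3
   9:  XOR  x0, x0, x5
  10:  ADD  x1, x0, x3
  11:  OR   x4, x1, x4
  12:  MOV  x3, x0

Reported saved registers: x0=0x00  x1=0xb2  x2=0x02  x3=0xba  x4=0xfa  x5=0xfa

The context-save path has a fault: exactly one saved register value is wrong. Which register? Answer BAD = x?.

BAD = x1

after  0: x0=0x03 x1=0x1e x2=0xae x3=0x9c x4=0xfa x5=0x00  N=0 Z=1
after  1: x0=0x03 x1=0x1e x2=0xae x3=0x9c x4=0xfa x5=0x1e  N=0 Z=1
after  2: x0=0x03 x1=0x1c x2=0xae x3=0x9c x4=0xfa x5=0x1e  N=0 Z=0
after  3: x0=0x03 x1=0x1c x2=0x02 x3=0x9c x4=0xfa x5=0x1e  N=0 Z=0
after  4: x0=0x03 x1=0x1c x2=0x02 x3=0xba x4=0xfa x5=0x1e  N=1 Z=0
after  5: x0=0xf9 x1=0x1c x2=0x02 x3=0xba x4=0xfa x5=0x1e  N=1 Z=0
after  6: x0=0xf9 x1=0x1c x2=0x02 x3=0xba x4=0xfa x5=0xfa  N=1 Z=0
after  7: x0=0xfa x1=0x1c x2=0x02 x3=0xba x4=0xfa x5=0xfa  N=1 Z=0
after  8: x0=0xfa x1=0x1c x2=0x02 x3=0xba x4=0xfa x5=0xfa  N=1 Z=0
after  9: x0=0x00 x1=0x1c x2=0x02 x3=0xba x4=0xfa x5=0xfa  N=0 Z=1
after 10: x0=0x00 x1=0xba x2=0x02 x3=0xba x4=0xfa x5=0xfa  N=1 Z=0
-- IRQ taken; context saved, return-PC = 11 --
mismatch: x1: reported 0xb2 vs actual 0xba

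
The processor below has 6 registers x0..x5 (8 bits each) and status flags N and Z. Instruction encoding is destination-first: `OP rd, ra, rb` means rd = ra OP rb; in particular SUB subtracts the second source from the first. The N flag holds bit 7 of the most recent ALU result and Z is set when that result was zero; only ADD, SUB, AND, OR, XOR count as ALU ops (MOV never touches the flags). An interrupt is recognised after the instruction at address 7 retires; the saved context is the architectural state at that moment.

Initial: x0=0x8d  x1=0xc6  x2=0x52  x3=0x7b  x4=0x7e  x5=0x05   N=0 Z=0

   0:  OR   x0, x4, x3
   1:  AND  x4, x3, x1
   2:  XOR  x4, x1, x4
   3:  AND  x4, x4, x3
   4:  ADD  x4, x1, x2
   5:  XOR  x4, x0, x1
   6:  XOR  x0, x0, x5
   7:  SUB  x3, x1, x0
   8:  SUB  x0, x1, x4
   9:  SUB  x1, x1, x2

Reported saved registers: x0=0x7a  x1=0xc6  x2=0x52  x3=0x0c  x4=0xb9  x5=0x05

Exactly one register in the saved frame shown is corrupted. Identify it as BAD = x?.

BAD = x3

after  0: x0=0x7f x1=0xc6 x2=0x52 x3=0x7b x4=0x7e x5=0x05  N=0 Z=0
after  1: x0=0x7f x1=0xc6 x2=0x52 x3=0x7b x4=0x42 x5=0x05  N=0 Z=0
after  2: x0=0x7f x1=0xc6 x2=0x52 x3=0x7b x4=0x84 x5=0x05  N=1 Z=0
after  3: x0=0x7f x1=0xc6 x2=0x52 x3=0x7b x4=0x00 x5=0x05  N=0 Z=1
after  4: x0=0x7f x1=0xc6 x2=0x52 x3=0x7b x4=0x18 x5=0x05  N=0 Z=0
after  5: x0=0x7f x1=0xc6 x2=0x52 x3=0x7b x4=0xb9 x5=0x05  N=1 Z=0
after  6: x0=0x7a x1=0xc6 x2=0x52 x3=0x7b x4=0xb9 x5=0x05  N=0 Z=0
after  7: x0=0x7a x1=0xc6 x2=0x52 x3=0x4c x4=0xb9 x5=0x05  N=0 Z=0
-- IRQ taken; context saved, return-PC = 8 --
mismatch: x3: reported 0x0c vs actual 0x4c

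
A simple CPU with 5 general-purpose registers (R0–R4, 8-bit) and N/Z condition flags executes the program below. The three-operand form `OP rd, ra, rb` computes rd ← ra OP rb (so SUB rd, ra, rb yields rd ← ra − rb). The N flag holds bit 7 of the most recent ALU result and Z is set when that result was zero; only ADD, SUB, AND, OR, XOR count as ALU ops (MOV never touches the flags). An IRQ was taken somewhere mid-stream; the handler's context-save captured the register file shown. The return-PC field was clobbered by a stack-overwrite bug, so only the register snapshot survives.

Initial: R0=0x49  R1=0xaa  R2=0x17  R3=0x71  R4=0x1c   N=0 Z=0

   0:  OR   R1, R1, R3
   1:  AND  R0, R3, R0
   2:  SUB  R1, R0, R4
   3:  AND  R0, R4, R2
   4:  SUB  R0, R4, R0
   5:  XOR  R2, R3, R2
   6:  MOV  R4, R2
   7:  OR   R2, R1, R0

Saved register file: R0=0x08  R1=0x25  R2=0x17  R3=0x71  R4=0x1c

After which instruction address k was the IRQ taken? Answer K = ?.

after  0: R0=0x49 R1=0xfb R2=0x17 R3=0x71 R4=0x1c  N=1 Z=0
after  1: R0=0x41 R1=0xfb R2=0x17 R3=0x71 R4=0x1c  N=0 Z=0
after  2: R0=0x41 R1=0x25 R2=0x17 R3=0x71 R4=0x1c  N=0 Z=0
after  3: R0=0x14 R1=0x25 R2=0x17 R3=0x71 R4=0x1c  N=0 Z=0
after  4: R0=0x08 R1=0x25 R2=0x17 R3=0x71 R4=0x1c  N=0 Z=0
-- IRQ taken; context saved, return-PC = 5 --

K = 4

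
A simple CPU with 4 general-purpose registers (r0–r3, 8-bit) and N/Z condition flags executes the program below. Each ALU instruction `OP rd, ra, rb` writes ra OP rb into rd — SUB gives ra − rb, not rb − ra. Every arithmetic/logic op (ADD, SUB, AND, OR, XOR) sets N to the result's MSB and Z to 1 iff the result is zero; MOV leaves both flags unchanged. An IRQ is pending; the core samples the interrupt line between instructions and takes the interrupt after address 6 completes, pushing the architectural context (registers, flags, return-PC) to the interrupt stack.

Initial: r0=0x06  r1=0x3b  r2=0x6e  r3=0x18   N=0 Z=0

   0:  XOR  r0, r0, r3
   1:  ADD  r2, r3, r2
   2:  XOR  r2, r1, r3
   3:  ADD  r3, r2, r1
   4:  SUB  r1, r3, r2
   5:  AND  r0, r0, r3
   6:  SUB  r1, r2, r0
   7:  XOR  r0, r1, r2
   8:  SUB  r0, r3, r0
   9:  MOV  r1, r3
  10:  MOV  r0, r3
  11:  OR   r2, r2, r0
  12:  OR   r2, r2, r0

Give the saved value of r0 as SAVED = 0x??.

after  0: r0=0x1e r1=0x3b r2=0x6e r3=0x18  N=0 Z=0
after  1: r0=0x1e r1=0x3b r2=0x86 r3=0x18  N=1 Z=0
after  2: r0=0x1e r1=0x3b r2=0x23 r3=0x18  N=0 Z=0
after  3: r0=0x1e r1=0x3b r2=0x23 r3=0x5e  N=0 Z=0
after  4: r0=0x1e r1=0x3b r2=0x23 r3=0x5e  N=0 Z=0
after  5: r0=0x1e r1=0x3b r2=0x23 r3=0x5e  N=0 Z=0
after  6: r0=0x1e r1=0x05 r2=0x23 r3=0x5e  N=0 Z=0
-- IRQ taken; context saved, return-PC = 7 --

SAVED = 0x1e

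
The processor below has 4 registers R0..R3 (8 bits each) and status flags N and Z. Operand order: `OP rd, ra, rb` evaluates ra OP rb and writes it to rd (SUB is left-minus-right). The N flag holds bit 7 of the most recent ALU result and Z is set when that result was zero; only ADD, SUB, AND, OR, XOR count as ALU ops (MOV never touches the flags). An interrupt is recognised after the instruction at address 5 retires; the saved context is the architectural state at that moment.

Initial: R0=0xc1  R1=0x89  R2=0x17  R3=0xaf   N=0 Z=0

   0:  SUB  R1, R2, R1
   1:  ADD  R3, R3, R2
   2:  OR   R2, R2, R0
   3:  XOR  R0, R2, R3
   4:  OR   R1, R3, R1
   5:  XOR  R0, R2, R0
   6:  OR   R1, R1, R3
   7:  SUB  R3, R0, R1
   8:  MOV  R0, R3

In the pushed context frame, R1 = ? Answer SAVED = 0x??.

SAVED = 0xce

after  0: R0=0xc1 R1=0x8e R2=0x17 R3=0xaf  N=1 Z=0
after  1: R0=0xc1 R1=0x8e R2=0x17 R3=0xc6  N=1 Z=0
after  2: R0=0xc1 R1=0x8e R2=0xd7 R3=0xc6  N=1 Z=0
after  3: R0=0x11 R1=0x8e R2=0xd7 R3=0xc6  N=0 Z=0
after  4: R0=0x11 R1=0xce R2=0xd7 R3=0xc6  N=1 Z=0
after  5: R0=0xc6 R1=0xce R2=0xd7 R3=0xc6  N=1 Z=0
-- IRQ taken; context saved, return-PC = 6 --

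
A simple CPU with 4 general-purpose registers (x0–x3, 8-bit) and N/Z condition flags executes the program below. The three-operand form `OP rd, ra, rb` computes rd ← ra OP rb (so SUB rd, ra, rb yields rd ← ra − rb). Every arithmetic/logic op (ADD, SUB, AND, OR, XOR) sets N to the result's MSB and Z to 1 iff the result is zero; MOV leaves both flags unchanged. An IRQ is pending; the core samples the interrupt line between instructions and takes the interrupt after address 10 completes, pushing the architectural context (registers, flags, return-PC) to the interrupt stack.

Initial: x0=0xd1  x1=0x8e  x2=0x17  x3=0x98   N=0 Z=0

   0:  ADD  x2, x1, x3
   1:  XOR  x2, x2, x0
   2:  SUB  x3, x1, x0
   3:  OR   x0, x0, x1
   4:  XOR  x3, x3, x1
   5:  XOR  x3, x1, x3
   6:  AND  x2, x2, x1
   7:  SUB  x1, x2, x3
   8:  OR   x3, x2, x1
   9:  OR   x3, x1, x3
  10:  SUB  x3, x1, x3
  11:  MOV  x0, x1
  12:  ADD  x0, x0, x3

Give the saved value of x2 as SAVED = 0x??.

SAVED = 0x86

after  0: x0=0xd1 x1=0x8e x2=0x26 x3=0x98  N=0 Z=0
after  1: x0=0xd1 x1=0x8e x2=0xf7 x3=0x98  N=1 Z=0
after  2: x0=0xd1 x1=0x8e x2=0xf7 x3=0xbd  N=1 Z=0
after  3: x0=0xdf x1=0x8e x2=0xf7 x3=0xbd  N=1 Z=0
after  4: x0=0xdf x1=0x8e x2=0xf7 x3=0x33  N=0 Z=0
after  5: x0=0xdf x1=0x8e x2=0xf7 x3=0xbd  N=1 Z=0
after  6: x0=0xdf x1=0x8e x2=0x86 x3=0xbd  N=1 Z=0
after  7: x0=0xdf x1=0xc9 x2=0x86 x3=0xbd  N=1 Z=0
after  8: x0=0xdf x1=0xc9 x2=0x86 x3=0xcf  N=1 Z=0
after  9: x0=0xdf x1=0xc9 x2=0x86 x3=0xcf  N=1 Z=0
after 10: x0=0xdf x1=0xc9 x2=0x86 x3=0xfa  N=1 Z=0
-- IRQ taken; context saved, return-PC = 11 --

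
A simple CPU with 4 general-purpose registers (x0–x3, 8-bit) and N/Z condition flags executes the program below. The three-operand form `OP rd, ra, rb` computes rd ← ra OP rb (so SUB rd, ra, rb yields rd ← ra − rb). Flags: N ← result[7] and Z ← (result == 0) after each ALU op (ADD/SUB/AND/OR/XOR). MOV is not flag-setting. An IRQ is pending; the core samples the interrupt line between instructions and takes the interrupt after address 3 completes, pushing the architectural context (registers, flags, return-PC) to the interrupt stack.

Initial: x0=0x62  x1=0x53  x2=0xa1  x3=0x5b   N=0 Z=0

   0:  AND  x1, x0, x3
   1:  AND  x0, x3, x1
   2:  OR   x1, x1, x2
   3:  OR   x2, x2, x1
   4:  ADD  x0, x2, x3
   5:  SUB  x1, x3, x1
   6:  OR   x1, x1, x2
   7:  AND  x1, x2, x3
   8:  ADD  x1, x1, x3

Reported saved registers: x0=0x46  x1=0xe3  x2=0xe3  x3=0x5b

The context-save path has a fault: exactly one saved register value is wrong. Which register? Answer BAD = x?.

after  0: x0=0x62 x1=0x42 x2=0xa1 x3=0x5b  N=0 Z=0
after  1: x0=0x42 x1=0x42 x2=0xa1 x3=0x5b  N=0 Z=0
after  2: x0=0x42 x1=0xe3 x2=0xa1 x3=0x5b  N=1 Z=0
after  3: x0=0x42 x1=0xe3 x2=0xe3 x3=0x5b  N=1 Z=0
-- IRQ taken; context saved, return-PC = 4 --
mismatch: x0: reported 0x46 vs actual 0x42

BAD = x0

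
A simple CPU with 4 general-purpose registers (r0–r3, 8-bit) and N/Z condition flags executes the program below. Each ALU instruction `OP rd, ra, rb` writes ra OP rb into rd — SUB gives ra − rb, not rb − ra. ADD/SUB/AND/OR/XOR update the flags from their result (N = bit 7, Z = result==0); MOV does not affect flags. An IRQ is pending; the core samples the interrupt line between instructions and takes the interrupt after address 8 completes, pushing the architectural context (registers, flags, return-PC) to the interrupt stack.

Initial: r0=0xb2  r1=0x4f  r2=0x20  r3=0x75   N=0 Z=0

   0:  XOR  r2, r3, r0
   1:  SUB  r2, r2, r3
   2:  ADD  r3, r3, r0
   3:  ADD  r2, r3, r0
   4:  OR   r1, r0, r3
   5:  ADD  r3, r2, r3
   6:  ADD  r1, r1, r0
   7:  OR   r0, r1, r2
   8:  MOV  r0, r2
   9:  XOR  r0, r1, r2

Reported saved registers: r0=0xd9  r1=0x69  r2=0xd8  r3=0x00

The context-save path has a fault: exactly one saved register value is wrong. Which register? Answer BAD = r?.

BAD = r2

after  0: r0=0xb2 r1=0x4f r2=0xc7 r3=0x75  N=1 Z=0
after  1: r0=0xb2 r1=0x4f r2=0x52 r3=0x75  N=0 Z=0
after  2: r0=0xb2 r1=0x4f r2=0x52 r3=0x27  N=0 Z=0
after  3: r0=0xb2 r1=0x4f r2=0xd9 r3=0x27  N=1 Z=0
after  4: r0=0xb2 r1=0xb7 r2=0xd9 r3=0x27  N=1 Z=0
after  5: r0=0xb2 r1=0xb7 r2=0xd9 r3=0x00  N=0 Z=1
after  6: r0=0xb2 r1=0x69 r2=0xd9 r3=0x00  N=0 Z=0
after  7: r0=0xf9 r1=0x69 r2=0xd9 r3=0x00  N=1 Z=0
after  8: r0=0xd9 r1=0x69 r2=0xd9 r3=0x00  N=1 Z=0
-- IRQ taken; context saved, return-PC = 9 --
mismatch: r2: reported 0xd8 vs actual 0xd9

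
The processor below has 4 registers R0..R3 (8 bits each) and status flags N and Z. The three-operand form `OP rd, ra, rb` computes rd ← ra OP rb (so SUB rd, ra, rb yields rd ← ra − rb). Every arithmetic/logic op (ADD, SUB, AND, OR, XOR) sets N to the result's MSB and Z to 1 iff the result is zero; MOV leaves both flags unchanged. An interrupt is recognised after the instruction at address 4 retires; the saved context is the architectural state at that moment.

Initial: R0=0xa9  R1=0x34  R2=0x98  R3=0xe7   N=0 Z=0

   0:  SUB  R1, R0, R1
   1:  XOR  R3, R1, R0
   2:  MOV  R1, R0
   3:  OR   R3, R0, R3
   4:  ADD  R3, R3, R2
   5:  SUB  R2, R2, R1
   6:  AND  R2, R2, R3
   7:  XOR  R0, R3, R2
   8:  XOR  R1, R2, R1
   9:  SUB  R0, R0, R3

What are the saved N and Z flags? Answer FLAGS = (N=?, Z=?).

FLAGS = (N=1, Z=0)

after  0: R0=0xa9 R1=0x75 R2=0x98 R3=0xe7  N=0 Z=0
after  1: R0=0xa9 R1=0x75 R2=0x98 R3=0xdc  N=1 Z=0
after  2: R0=0xa9 R1=0xa9 R2=0x98 R3=0xdc  N=1 Z=0
after  3: R0=0xa9 R1=0xa9 R2=0x98 R3=0xfd  N=1 Z=0
after  4: R0=0xa9 R1=0xa9 R2=0x98 R3=0x95  N=1 Z=0
-- IRQ taken; context saved, return-PC = 5 --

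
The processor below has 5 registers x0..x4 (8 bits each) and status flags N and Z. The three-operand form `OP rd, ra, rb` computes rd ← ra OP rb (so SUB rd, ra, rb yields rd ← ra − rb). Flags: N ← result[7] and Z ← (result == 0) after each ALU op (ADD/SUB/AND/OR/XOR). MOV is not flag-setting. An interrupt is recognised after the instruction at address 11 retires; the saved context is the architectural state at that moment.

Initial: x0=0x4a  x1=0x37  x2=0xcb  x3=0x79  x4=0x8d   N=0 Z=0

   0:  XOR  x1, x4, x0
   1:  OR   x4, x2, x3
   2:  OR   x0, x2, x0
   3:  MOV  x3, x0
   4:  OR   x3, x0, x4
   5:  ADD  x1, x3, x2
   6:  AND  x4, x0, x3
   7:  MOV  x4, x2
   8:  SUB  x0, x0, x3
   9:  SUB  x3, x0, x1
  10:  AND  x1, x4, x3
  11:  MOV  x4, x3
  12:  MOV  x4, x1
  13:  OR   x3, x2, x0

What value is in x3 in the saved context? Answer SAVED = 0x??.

SAVED = 0x0a

after  0: x0=0x4a x1=0xc7 x2=0xcb x3=0x79 x4=0x8d  N=1 Z=0
after  1: x0=0x4a x1=0xc7 x2=0xcb x3=0x79 x4=0xfb  N=1 Z=0
after  2: x0=0xcb x1=0xc7 x2=0xcb x3=0x79 x4=0xfb  N=1 Z=0
after  3: x0=0xcb x1=0xc7 x2=0xcb x3=0xcb x4=0xfb  N=1 Z=0
after  4: x0=0xcb x1=0xc7 x2=0xcb x3=0xfb x4=0xfb  N=1 Z=0
after  5: x0=0xcb x1=0xc6 x2=0xcb x3=0xfb x4=0xfb  N=1 Z=0
after  6: x0=0xcb x1=0xc6 x2=0xcb x3=0xfb x4=0xcb  N=1 Z=0
after  7: x0=0xcb x1=0xc6 x2=0xcb x3=0xfb x4=0xcb  N=1 Z=0
after  8: x0=0xd0 x1=0xc6 x2=0xcb x3=0xfb x4=0xcb  N=1 Z=0
after  9: x0=0xd0 x1=0xc6 x2=0xcb x3=0x0a x4=0xcb  N=0 Z=0
after 10: x0=0xd0 x1=0x0a x2=0xcb x3=0x0a x4=0xcb  N=0 Z=0
after 11: x0=0xd0 x1=0x0a x2=0xcb x3=0x0a x4=0x0a  N=0 Z=0
-- IRQ taken; context saved, return-PC = 12 --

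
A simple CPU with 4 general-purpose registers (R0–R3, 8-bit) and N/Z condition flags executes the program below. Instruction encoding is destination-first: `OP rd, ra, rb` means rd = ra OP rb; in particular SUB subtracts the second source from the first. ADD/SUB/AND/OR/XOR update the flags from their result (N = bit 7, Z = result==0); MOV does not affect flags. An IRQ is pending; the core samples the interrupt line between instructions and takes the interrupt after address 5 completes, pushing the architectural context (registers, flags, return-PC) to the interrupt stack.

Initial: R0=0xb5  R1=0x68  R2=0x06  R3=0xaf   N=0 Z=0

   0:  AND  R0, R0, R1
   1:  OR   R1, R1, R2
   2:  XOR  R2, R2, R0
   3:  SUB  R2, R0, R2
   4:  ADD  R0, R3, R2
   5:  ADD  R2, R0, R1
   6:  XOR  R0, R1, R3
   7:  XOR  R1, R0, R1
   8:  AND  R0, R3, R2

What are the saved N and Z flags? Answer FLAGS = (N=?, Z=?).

FLAGS = (N=0, Z=0)

after  0: R0=0x20 R1=0x68 R2=0x06 R3=0xaf  N=0 Z=0
after  1: R0=0x20 R1=0x6e R2=0x06 R3=0xaf  N=0 Z=0
after  2: R0=0x20 R1=0x6e R2=0x26 R3=0xaf  N=0 Z=0
after  3: R0=0x20 R1=0x6e R2=0xfa R3=0xaf  N=1 Z=0
after  4: R0=0xa9 R1=0x6e R2=0xfa R3=0xaf  N=1 Z=0
after  5: R0=0xa9 R1=0x6e R2=0x17 R3=0xaf  N=0 Z=0
-- IRQ taken; context saved, return-PC = 6 --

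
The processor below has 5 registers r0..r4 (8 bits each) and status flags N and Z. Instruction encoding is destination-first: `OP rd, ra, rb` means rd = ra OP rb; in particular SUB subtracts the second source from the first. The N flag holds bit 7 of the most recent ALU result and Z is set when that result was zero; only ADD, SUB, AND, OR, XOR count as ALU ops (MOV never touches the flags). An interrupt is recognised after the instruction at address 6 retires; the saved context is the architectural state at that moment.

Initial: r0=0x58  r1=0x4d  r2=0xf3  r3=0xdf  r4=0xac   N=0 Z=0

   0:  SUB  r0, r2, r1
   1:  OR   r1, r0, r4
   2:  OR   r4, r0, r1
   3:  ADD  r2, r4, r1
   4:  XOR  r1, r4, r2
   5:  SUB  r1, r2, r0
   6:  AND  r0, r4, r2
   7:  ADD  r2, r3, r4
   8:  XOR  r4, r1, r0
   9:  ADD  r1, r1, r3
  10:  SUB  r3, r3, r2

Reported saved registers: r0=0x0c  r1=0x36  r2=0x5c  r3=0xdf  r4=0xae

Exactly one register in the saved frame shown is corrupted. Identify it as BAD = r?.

after  0: r0=0xa6 r1=0x4d r2=0xf3 r3=0xdf r4=0xac  N=1 Z=0
after  1: r0=0xa6 r1=0xae r2=0xf3 r3=0xdf r4=0xac  N=1 Z=0
after  2: r0=0xa6 r1=0xae r2=0xf3 r3=0xdf r4=0xae  N=1 Z=0
after  3: r0=0xa6 r1=0xae r2=0x5c r3=0xdf r4=0xae  N=0 Z=0
after  4: r0=0xa6 r1=0xf2 r2=0x5c r3=0xdf r4=0xae  N=1 Z=0
after  5: r0=0xa6 r1=0xb6 r2=0x5c r3=0xdf r4=0xae  N=1 Z=0
after  6: r0=0x0c r1=0xb6 r2=0x5c r3=0xdf r4=0xae  N=0 Z=0
-- IRQ taken; context saved, return-PC = 7 --
mismatch: r1: reported 0x36 vs actual 0xb6

BAD = r1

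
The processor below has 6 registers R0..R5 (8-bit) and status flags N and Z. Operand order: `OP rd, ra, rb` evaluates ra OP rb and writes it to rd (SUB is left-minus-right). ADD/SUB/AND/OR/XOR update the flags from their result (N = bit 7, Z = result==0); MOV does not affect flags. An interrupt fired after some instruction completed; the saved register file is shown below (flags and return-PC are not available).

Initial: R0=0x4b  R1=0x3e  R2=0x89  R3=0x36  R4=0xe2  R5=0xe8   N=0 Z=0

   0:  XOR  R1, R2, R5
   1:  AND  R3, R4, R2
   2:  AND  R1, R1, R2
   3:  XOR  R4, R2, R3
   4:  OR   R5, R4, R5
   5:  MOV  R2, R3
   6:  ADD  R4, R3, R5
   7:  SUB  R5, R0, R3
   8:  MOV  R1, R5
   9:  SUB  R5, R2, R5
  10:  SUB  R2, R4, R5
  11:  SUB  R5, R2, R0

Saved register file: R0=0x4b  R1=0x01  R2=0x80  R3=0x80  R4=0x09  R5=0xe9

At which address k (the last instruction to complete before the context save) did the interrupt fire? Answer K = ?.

K = 5

after  0: R0=0x4b R1=0x61 R2=0x89 R3=0x36 R4=0xe2 R5=0xe8  N=0 Z=0
after  1: R0=0x4b R1=0x61 R2=0x89 R3=0x80 R4=0xe2 R5=0xe8  N=1 Z=0
after  2: R0=0x4b R1=0x01 R2=0x89 R3=0x80 R4=0xe2 R5=0xe8  N=0 Z=0
after  3: R0=0x4b R1=0x01 R2=0x89 R3=0x80 R4=0x09 R5=0xe8  N=0 Z=0
after  4: R0=0x4b R1=0x01 R2=0x89 R3=0x80 R4=0x09 R5=0xe9  N=1 Z=0
after  5: R0=0x4b R1=0x01 R2=0x80 R3=0x80 R4=0x09 R5=0xe9  N=1 Z=0
-- IRQ taken; context saved, return-PC = 6 --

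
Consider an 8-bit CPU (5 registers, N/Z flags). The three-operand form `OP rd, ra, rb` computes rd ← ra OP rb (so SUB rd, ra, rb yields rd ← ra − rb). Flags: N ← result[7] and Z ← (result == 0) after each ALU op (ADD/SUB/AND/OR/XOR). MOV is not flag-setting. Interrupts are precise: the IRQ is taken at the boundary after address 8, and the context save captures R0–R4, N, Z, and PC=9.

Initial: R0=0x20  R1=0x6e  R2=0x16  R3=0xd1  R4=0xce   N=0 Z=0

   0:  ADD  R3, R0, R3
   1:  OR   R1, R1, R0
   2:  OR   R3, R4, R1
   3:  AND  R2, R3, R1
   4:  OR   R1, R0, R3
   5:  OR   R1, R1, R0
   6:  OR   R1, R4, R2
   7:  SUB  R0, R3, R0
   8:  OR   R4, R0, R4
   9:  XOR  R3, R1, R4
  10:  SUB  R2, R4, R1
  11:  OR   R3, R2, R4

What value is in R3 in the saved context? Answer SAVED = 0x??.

SAVED = 0xee

after  0: R0=0x20 R1=0x6e R2=0x16 R3=0xf1 R4=0xce  N=1 Z=0
after  1: R0=0x20 R1=0x6e R2=0x16 R3=0xf1 R4=0xce  N=0 Z=0
after  2: R0=0x20 R1=0x6e R2=0x16 R3=0xee R4=0xce  N=1 Z=0
after  3: R0=0x20 R1=0x6e R2=0x6e R3=0xee R4=0xce  N=0 Z=0
after  4: R0=0x20 R1=0xee R2=0x6e R3=0xee R4=0xce  N=1 Z=0
after  5: R0=0x20 R1=0xee R2=0x6e R3=0xee R4=0xce  N=1 Z=0
after  6: R0=0x20 R1=0xee R2=0x6e R3=0xee R4=0xce  N=1 Z=0
after  7: R0=0xce R1=0xee R2=0x6e R3=0xee R4=0xce  N=1 Z=0
after  8: R0=0xce R1=0xee R2=0x6e R3=0xee R4=0xce  N=1 Z=0
-- IRQ taken; context saved, return-PC = 9 --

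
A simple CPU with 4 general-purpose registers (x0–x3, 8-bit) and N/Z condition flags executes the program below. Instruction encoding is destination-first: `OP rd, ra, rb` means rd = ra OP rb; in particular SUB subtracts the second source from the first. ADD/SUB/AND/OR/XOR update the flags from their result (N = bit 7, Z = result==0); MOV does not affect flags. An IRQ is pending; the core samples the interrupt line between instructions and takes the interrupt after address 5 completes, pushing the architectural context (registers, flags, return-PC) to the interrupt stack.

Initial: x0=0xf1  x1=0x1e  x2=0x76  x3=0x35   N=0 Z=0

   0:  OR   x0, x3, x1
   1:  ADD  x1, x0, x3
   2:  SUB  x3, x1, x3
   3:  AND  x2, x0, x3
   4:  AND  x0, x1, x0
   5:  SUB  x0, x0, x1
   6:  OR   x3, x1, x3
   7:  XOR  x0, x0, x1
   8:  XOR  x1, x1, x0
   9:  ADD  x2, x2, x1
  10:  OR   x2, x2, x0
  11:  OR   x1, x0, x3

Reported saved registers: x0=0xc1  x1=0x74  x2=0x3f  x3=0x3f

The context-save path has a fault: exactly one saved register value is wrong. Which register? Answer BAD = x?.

after  0: x0=0x3f x1=0x1e x2=0x76 x3=0x35  N=0 Z=0
after  1: x0=0x3f x1=0x74 x2=0x76 x3=0x35  N=0 Z=0
after  2: x0=0x3f x1=0x74 x2=0x76 x3=0x3f  N=0 Z=0
after  3: x0=0x3f x1=0x74 x2=0x3f x3=0x3f  N=0 Z=0
after  4: x0=0x34 x1=0x74 x2=0x3f x3=0x3f  N=0 Z=0
after  5: x0=0xc0 x1=0x74 x2=0x3f x3=0x3f  N=1 Z=0
-- IRQ taken; context saved, return-PC = 6 --
mismatch: x0: reported 0xc1 vs actual 0xc0

BAD = x0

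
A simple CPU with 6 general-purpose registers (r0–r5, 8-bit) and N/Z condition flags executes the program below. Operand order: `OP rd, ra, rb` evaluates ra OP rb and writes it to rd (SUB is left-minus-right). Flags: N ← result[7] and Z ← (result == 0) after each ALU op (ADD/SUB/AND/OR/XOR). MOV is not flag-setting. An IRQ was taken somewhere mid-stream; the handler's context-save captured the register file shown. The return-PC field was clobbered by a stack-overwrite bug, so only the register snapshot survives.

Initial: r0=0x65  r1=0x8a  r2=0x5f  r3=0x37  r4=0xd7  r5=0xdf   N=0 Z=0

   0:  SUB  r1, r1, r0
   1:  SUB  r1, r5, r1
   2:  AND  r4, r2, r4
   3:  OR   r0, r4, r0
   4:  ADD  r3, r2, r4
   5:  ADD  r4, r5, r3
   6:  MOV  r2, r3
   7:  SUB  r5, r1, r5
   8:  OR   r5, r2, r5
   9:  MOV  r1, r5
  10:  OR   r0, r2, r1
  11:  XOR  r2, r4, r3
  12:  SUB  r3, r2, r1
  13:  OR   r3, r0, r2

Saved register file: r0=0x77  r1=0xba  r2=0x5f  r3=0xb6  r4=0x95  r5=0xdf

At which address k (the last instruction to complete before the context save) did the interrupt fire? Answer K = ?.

K = 5

after  0: r0=0x65 r1=0x25 r2=0x5f r3=0x37 r4=0xd7 r5=0xdf  N=0 Z=0
after  1: r0=0x65 r1=0xba r2=0x5f r3=0x37 r4=0xd7 r5=0xdf  N=1 Z=0
after  2: r0=0x65 r1=0xba r2=0x5f r3=0x37 r4=0x57 r5=0xdf  N=0 Z=0
after  3: r0=0x77 r1=0xba r2=0x5f r3=0x37 r4=0x57 r5=0xdf  N=0 Z=0
after  4: r0=0x77 r1=0xba r2=0x5f r3=0xb6 r4=0x57 r5=0xdf  N=1 Z=0
after  5: r0=0x77 r1=0xba r2=0x5f r3=0xb6 r4=0x95 r5=0xdf  N=1 Z=0
-- IRQ taken; context saved, return-PC = 6 --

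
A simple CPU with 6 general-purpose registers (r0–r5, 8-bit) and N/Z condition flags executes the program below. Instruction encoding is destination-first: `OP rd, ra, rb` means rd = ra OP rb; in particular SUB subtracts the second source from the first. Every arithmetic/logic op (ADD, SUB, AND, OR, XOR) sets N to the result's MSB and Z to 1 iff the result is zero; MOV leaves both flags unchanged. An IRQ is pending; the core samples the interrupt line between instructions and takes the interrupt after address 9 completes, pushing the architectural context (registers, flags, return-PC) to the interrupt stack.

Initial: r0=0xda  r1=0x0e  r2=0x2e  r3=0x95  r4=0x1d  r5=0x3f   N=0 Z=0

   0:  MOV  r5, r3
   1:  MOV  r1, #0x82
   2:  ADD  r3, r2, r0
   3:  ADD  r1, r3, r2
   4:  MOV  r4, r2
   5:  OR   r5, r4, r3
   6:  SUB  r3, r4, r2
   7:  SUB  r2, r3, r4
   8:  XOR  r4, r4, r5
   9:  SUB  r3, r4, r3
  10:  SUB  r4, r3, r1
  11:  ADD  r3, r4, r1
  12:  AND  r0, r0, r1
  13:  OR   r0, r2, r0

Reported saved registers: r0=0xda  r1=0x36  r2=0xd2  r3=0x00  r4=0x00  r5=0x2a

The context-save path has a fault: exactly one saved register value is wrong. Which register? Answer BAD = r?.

after  0: r0=0xda r1=0x0e r2=0x2e r3=0x95 r4=0x1d r5=0x95  N=0 Z=0
after  1: r0=0xda r1=0x82 r2=0x2e r3=0x95 r4=0x1d r5=0x95  N=0 Z=0
after  2: r0=0xda r1=0x82 r2=0x2e r3=0x08 r4=0x1d r5=0x95  N=0 Z=0
after  3: r0=0xda r1=0x36 r2=0x2e r3=0x08 r4=0x1d r5=0x95  N=0 Z=0
after  4: r0=0xda r1=0x36 r2=0x2e r3=0x08 r4=0x2e r5=0x95  N=0 Z=0
after  5: r0=0xda r1=0x36 r2=0x2e r3=0x08 r4=0x2e r5=0x2e  N=0 Z=0
after  6: r0=0xda r1=0x36 r2=0x2e r3=0x00 r4=0x2e r5=0x2e  N=0 Z=1
after  7: r0=0xda r1=0x36 r2=0xd2 r3=0x00 r4=0x2e r5=0x2e  N=1 Z=0
after  8: r0=0xda r1=0x36 r2=0xd2 r3=0x00 r4=0x00 r5=0x2e  N=0 Z=1
after  9: r0=0xda r1=0x36 r2=0xd2 r3=0x00 r4=0x00 r5=0x2e  N=0 Z=1
-- IRQ taken; context saved, return-PC = 10 --
mismatch: r5: reported 0x2a vs actual 0x2e

BAD = r5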